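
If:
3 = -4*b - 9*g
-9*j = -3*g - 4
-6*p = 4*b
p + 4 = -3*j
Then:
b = 9/2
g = -7/3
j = -1/3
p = -3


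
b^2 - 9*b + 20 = (b - 5)*(b - 4)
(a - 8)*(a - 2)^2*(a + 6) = a^4 - 6*a^3 - 36*a^2 + 184*a - 192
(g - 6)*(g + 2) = g^2 - 4*g - 12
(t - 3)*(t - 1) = t^2 - 4*t + 3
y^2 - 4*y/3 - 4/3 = (y - 2)*(y + 2/3)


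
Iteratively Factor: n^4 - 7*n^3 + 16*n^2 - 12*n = (n - 2)*(n^3 - 5*n^2 + 6*n) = n*(n - 2)*(n^2 - 5*n + 6) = n*(n - 3)*(n - 2)*(n - 2)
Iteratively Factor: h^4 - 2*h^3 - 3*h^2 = (h)*(h^3 - 2*h^2 - 3*h) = h*(h + 1)*(h^2 - 3*h) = h^2*(h + 1)*(h - 3)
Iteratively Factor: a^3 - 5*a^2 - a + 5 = (a - 5)*(a^2 - 1) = (a - 5)*(a + 1)*(a - 1)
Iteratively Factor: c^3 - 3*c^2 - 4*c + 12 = (c - 2)*(c^2 - c - 6) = (c - 2)*(c + 2)*(c - 3)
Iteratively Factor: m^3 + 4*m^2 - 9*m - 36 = (m + 3)*(m^2 + m - 12) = (m + 3)*(m + 4)*(m - 3)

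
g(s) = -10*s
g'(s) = -10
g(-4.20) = 42.00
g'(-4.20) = -10.00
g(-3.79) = 37.90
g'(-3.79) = -10.00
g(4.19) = -41.90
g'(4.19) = -10.00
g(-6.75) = 67.50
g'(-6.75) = -10.00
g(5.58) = -55.80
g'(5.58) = -10.00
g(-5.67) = 56.70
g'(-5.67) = -10.00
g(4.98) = -49.80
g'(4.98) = -10.00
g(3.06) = -30.60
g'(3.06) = -10.00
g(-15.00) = 150.00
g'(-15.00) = -10.00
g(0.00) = 0.00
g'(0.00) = -10.00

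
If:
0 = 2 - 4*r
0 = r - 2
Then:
No Solution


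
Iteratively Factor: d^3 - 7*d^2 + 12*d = (d - 3)*(d^2 - 4*d) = d*(d - 3)*(d - 4)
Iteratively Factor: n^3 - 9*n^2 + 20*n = (n - 5)*(n^2 - 4*n) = (n - 5)*(n - 4)*(n)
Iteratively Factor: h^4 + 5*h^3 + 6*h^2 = (h)*(h^3 + 5*h^2 + 6*h) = h*(h + 3)*(h^2 + 2*h) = h^2*(h + 3)*(h + 2)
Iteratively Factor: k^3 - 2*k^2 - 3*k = (k)*(k^2 - 2*k - 3) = k*(k + 1)*(k - 3)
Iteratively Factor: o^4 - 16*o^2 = (o - 4)*(o^3 + 4*o^2) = (o - 4)*(o + 4)*(o^2) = o*(o - 4)*(o + 4)*(o)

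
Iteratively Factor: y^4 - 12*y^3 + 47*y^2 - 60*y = (y - 4)*(y^3 - 8*y^2 + 15*y) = (y - 4)*(y - 3)*(y^2 - 5*y) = (y - 5)*(y - 4)*(y - 3)*(y)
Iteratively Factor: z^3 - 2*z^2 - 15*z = (z + 3)*(z^2 - 5*z) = z*(z + 3)*(z - 5)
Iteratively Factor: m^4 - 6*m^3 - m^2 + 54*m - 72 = (m - 3)*(m^3 - 3*m^2 - 10*m + 24) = (m - 3)*(m + 3)*(m^2 - 6*m + 8) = (m - 4)*(m - 3)*(m + 3)*(m - 2)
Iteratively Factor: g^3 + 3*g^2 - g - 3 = (g - 1)*(g^2 + 4*g + 3) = (g - 1)*(g + 3)*(g + 1)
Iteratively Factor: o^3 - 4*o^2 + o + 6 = (o + 1)*(o^2 - 5*o + 6) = (o - 3)*(o + 1)*(o - 2)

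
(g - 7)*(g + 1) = g^2 - 6*g - 7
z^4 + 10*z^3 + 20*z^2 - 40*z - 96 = (z - 2)*(z + 2)*(z + 4)*(z + 6)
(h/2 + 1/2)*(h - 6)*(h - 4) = h^3/2 - 9*h^2/2 + 7*h + 12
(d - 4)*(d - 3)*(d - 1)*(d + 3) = d^4 - 5*d^3 - 5*d^2 + 45*d - 36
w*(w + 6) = w^2 + 6*w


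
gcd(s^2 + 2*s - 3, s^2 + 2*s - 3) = s^2 + 2*s - 3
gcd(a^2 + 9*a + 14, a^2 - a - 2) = 1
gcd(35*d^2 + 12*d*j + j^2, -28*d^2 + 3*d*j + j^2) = 7*d + j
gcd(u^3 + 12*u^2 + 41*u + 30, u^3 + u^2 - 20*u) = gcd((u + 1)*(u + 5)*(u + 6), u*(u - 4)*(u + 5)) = u + 5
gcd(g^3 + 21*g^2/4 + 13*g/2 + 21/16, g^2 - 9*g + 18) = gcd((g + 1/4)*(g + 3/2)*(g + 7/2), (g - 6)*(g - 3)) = 1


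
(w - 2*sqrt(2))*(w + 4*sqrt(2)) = w^2 + 2*sqrt(2)*w - 16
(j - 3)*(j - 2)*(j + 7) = j^3 + 2*j^2 - 29*j + 42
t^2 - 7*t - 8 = (t - 8)*(t + 1)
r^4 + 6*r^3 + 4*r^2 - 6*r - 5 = (r - 1)*(r + 1)^2*(r + 5)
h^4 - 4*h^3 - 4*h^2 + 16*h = h*(h - 4)*(h - 2)*(h + 2)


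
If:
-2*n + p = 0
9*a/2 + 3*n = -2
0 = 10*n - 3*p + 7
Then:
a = 13/18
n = -7/4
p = -7/2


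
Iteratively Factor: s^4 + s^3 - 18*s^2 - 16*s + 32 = (s + 2)*(s^3 - s^2 - 16*s + 16) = (s - 1)*(s + 2)*(s^2 - 16) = (s - 1)*(s + 2)*(s + 4)*(s - 4)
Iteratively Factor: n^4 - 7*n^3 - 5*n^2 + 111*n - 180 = (n - 5)*(n^3 - 2*n^2 - 15*n + 36) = (n - 5)*(n + 4)*(n^2 - 6*n + 9) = (n - 5)*(n - 3)*(n + 4)*(n - 3)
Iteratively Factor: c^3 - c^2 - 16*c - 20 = (c + 2)*(c^2 - 3*c - 10) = (c - 5)*(c + 2)*(c + 2)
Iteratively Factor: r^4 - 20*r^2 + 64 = (r + 4)*(r^3 - 4*r^2 - 4*r + 16) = (r + 2)*(r + 4)*(r^2 - 6*r + 8) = (r - 2)*(r + 2)*(r + 4)*(r - 4)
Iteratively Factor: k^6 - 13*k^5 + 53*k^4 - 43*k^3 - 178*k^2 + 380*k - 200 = (k + 2)*(k^5 - 15*k^4 + 83*k^3 - 209*k^2 + 240*k - 100) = (k - 5)*(k + 2)*(k^4 - 10*k^3 + 33*k^2 - 44*k + 20) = (k - 5)^2*(k + 2)*(k^3 - 5*k^2 + 8*k - 4) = (k - 5)^2*(k - 2)*(k + 2)*(k^2 - 3*k + 2) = (k - 5)^2*(k - 2)*(k - 1)*(k + 2)*(k - 2)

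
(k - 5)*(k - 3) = k^2 - 8*k + 15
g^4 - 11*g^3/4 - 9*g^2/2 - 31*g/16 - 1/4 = (g - 4)*(g + 1/4)*(g + 1/2)^2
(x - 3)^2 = x^2 - 6*x + 9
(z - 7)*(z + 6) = z^2 - z - 42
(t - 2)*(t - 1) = t^2 - 3*t + 2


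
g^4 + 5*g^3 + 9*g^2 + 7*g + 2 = (g + 1)^3*(g + 2)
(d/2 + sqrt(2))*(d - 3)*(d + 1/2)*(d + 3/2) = d^4/2 - d^3/2 + sqrt(2)*d^3 - 21*d^2/8 - sqrt(2)*d^2 - 21*sqrt(2)*d/4 - 9*d/8 - 9*sqrt(2)/4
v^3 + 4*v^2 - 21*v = v*(v - 3)*(v + 7)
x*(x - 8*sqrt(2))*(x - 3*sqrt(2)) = x^3 - 11*sqrt(2)*x^2 + 48*x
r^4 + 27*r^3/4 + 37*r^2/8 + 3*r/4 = r*(r + 1/4)*(r + 1/2)*(r + 6)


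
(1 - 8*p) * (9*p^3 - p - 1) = -72*p^4 + 9*p^3 + 8*p^2 + 7*p - 1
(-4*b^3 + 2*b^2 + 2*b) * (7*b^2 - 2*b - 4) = -28*b^5 + 22*b^4 + 26*b^3 - 12*b^2 - 8*b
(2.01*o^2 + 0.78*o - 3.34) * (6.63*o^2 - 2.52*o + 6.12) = 13.3263*o^4 + 0.1062*o^3 - 11.8086*o^2 + 13.1904*o - 20.4408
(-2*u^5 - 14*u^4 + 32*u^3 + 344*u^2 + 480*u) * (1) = -2*u^5 - 14*u^4 + 32*u^3 + 344*u^2 + 480*u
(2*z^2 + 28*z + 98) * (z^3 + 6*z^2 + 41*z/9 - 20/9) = 2*z^5 + 40*z^4 + 2476*z^3/9 + 6400*z^2/9 + 3458*z/9 - 1960/9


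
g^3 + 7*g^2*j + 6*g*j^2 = g*(g + j)*(g + 6*j)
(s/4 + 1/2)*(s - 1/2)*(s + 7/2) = s^3/4 + 5*s^2/4 + 17*s/16 - 7/8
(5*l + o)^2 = 25*l^2 + 10*l*o + o^2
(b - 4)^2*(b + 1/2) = b^3 - 15*b^2/2 + 12*b + 8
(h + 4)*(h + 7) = h^2 + 11*h + 28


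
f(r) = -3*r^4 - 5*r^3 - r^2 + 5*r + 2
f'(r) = -12*r^3 - 15*r^2 - 2*r + 5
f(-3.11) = -153.47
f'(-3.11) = 227.10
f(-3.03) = -136.11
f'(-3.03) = 207.16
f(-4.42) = -752.89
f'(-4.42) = 757.00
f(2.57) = -207.50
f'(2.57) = -302.91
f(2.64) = -229.49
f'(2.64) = -325.62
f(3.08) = -408.15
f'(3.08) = -494.07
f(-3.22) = -180.05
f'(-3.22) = 256.55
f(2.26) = -127.79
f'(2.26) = -214.65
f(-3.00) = -130.00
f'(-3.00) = 200.00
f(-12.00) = -53770.00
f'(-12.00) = 18605.00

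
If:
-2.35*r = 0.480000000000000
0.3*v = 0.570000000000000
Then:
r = -0.20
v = 1.90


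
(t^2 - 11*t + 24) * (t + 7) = t^3 - 4*t^2 - 53*t + 168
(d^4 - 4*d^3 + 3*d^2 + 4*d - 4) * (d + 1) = d^5 - 3*d^4 - d^3 + 7*d^2 - 4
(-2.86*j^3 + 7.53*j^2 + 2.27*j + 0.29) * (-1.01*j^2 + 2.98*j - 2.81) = 2.8886*j^5 - 16.1281*j^4 + 28.1833*j^3 - 14.6876*j^2 - 5.5145*j - 0.8149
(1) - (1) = 0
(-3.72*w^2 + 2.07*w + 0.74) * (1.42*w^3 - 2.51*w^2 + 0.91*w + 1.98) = -5.2824*w^5 + 12.2766*w^4 - 7.5301*w^3 - 7.3393*w^2 + 4.772*w + 1.4652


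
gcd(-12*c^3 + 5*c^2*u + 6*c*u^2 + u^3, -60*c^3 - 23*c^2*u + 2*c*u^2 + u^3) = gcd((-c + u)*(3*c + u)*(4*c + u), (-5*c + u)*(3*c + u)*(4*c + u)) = 12*c^2 + 7*c*u + u^2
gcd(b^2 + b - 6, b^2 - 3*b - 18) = b + 3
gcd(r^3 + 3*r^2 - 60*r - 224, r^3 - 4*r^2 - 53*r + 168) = r^2 - r - 56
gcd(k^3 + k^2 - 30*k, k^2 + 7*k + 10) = 1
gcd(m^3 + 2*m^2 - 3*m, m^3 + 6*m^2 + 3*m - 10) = m - 1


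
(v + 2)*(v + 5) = v^2 + 7*v + 10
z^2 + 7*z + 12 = (z + 3)*(z + 4)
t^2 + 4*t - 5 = (t - 1)*(t + 5)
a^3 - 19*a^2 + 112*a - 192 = (a - 8)^2*(a - 3)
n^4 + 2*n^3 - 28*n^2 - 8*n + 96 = (n - 4)*(n - 2)*(n + 2)*(n + 6)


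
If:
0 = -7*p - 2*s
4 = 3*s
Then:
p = -8/21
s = 4/3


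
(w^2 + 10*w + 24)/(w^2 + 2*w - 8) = (w + 6)/(w - 2)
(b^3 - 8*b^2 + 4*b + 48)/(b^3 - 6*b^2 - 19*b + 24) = (b^3 - 8*b^2 + 4*b + 48)/(b^3 - 6*b^2 - 19*b + 24)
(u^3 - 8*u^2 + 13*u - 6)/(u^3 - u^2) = 1 - 7/u + 6/u^2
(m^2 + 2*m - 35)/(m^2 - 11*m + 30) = (m + 7)/(m - 6)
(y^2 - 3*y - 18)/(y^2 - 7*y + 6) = (y + 3)/(y - 1)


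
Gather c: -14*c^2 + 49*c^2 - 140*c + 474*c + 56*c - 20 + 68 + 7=35*c^2 + 390*c + 55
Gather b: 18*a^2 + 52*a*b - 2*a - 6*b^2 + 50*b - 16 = 18*a^2 - 2*a - 6*b^2 + b*(52*a + 50) - 16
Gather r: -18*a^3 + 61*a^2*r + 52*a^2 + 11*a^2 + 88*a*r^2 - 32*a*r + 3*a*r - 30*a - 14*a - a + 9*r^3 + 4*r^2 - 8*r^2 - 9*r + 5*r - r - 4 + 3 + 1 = -18*a^3 + 63*a^2 - 45*a + 9*r^3 + r^2*(88*a - 4) + r*(61*a^2 - 29*a - 5)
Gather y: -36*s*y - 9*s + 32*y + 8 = -9*s + y*(32 - 36*s) + 8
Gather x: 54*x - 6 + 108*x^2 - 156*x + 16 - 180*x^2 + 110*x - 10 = -72*x^2 + 8*x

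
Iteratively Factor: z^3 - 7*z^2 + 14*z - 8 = (z - 4)*(z^2 - 3*z + 2) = (z - 4)*(z - 2)*(z - 1)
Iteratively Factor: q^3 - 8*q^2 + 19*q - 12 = (q - 4)*(q^2 - 4*q + 3) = (q - 4)*(q - 3)*(q - 1)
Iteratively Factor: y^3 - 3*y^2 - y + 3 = (y - 1)*(y^2 - 2*y - 3) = (y - 3)*(y - 1)*(y + 1)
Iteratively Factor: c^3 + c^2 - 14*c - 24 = (c + 3)*(c^2 - 2*c - 8) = (c - 4)*(c + 3)*(c + 2)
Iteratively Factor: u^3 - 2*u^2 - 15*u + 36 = (u + 4)*(u^2 - 6*u + 9) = (u - 3)*(u + 4)*(u - 3)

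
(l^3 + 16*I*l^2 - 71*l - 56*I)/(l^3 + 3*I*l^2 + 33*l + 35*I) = (l + 8*I)/(l - 5*I)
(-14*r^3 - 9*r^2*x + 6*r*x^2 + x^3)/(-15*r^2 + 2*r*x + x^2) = (-14*r^3 - 9*r^2*x + 6*r*x^2 + x^3)/(-15*r^2 + 2*r*x + x^2)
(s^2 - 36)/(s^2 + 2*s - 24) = (s - 6)/(s - 4)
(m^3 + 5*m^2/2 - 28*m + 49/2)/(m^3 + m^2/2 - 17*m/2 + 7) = (2*m^2 + 7*m - 49)/(2*m^2 + 3*m - 14)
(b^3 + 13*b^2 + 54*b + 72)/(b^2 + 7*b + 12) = b + 6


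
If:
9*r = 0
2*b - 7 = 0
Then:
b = 7/2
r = 0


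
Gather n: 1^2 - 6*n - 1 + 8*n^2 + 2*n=8*n^2 - 4*n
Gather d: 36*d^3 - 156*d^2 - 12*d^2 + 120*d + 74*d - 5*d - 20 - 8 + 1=36*d^3 - 168*d^2 + 189*d - 27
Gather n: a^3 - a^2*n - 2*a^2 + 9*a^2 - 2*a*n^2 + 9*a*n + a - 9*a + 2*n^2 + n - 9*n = a^3 + 7*a^2 - 8*a + n^2*(2 - 2*a) + n*(-a^2 + 9*a - 8)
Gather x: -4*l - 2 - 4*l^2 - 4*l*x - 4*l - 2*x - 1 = -4*l^2 - 8*l + x*(-4*l - 2) - 3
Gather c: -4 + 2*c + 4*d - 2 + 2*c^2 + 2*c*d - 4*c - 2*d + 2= 2*c^2 + c*(2*d - 2) + 2*d - 4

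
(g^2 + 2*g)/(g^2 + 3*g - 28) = g*(g + 2)/(g^2 + 3*g - 28)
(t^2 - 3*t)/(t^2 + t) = (t - 3)/(t + 1)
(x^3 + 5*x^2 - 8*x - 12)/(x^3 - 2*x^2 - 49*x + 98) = (x^2 + 7*x + 6)/(x^2 - 49)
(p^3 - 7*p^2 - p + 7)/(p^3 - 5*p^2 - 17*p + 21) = (p + 1)/(p + 3)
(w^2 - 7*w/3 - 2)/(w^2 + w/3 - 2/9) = 3*(w - 3)/(3*w - 1)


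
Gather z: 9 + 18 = 27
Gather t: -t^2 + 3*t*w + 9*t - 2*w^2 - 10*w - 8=-t^2 + t*(3*w + 9) - 2*w^2 - 10*w - 8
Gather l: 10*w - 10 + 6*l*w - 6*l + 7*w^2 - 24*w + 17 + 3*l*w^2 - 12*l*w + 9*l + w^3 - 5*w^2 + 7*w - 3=l*(3*w^2 - 6*w + 3) + w^3 + 2*w^2 - 7*w + 4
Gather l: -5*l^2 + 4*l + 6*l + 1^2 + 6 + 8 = -5*l^2 + 10*l + 15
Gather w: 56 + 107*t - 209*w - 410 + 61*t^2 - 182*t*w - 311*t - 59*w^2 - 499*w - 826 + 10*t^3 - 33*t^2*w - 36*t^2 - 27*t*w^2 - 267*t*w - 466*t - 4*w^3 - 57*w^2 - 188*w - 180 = 10*t^3 + 25*t^2 - 670*t - 4*w^3 + w^2*(-27*t - 116) + w*(-33*t^2 - 449*t - 896) - 1360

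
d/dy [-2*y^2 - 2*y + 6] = -4*y - 2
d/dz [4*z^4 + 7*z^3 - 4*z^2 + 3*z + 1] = 16*z^3 + 21*z^2 - 8*z + 3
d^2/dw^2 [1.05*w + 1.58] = 0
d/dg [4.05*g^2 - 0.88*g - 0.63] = 8.1*g - 0.88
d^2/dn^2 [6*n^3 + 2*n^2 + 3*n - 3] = 36*n + 4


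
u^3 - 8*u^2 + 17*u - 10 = (u - 5)*(u - 2)*(u - 1)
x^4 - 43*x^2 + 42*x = x*(x - 6)*(x - 1)*(x + 7)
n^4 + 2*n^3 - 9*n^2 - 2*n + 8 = (n - 2)*(n - 1)*(n + 1)*(n + 4)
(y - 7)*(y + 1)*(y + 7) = y^3 + y^2 - 49*y - 49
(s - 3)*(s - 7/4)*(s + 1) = s^3 - 15*s^2/4 + s/2 + 21/4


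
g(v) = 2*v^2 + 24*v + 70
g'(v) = 4*v + 24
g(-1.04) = 47.20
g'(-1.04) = 19.84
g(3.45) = 176.60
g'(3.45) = 37.80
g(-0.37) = 61.39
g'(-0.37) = 22.52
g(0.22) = 75.38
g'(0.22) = 24.88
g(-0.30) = 62.98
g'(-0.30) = 22.80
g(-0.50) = 58.50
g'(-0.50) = 22.00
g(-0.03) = 69.28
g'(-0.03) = 23.88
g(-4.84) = 0.69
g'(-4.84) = 4.64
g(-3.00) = 16.00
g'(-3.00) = 12.00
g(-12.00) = 70.00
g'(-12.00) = -24.00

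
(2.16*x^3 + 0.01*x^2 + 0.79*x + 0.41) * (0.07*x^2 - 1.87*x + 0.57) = 0.1512*x^5 - 4.0385*x^4 + 1.2678*x^3 - 1.4429*x^2 - 0.3164*x + 0.2337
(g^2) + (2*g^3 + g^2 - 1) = 2*g^3 + 2*g^2 - 1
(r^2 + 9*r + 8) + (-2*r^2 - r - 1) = -r^2 + 8*r + 7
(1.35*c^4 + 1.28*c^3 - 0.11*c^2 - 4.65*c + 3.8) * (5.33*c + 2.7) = 7.1955*c^5 + 10.4674*c^4 + 2.8697*c^3 - 25.0815*c^2 + 7.699*c + 10.26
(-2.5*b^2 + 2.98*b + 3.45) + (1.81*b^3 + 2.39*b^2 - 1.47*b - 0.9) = 1.81*b^3 - 0.11*b^2 + 1.51*b + 2.55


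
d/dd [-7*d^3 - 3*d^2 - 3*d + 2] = -21*d^2 - 6*d - 3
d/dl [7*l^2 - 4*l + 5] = 14*l - 4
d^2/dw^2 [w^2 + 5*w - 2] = 2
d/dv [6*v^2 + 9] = 12*v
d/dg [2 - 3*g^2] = -6*g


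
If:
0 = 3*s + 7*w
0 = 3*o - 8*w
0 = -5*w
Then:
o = 0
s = 0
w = 0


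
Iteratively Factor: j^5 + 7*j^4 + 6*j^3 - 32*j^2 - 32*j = (j + 1)*(j^4 + 6*j^3 - 32*j) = j*(j + 1)*(j^3 + 6*j^2 - 32) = j*(j + 1)*(j + 4)*(j^2 + 2*j - 8) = j*(j - 2)*(j + 1)*(j + 4)*(j + 4)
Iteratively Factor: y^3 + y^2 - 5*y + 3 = (y + 3)*(y^2 - 2*y + 1) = (y - 1)*(y + 3)*(y - 1)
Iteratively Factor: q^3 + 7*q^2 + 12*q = (q)*(q^2 + 7*q + 12) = q*(q + 3)*(q + 4)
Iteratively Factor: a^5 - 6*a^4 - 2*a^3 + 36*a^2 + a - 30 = (a - 3)*(a^4 - 3*a^3 - 11*a^2 + 3*a + 10) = (a - 3)*(a + 2)*(a^3 - 5*a^2 - a + 5) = (a - 3)*(a - 1)*(a + 2)*(a^2 - 4*a - 5) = (a - 5)*(a - 3)*(a - 1)*(a + 2)*(a + 1)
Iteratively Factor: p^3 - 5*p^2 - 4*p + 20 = (p + 2)*(p^2 - 7*p + 10) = (p - 5)*(p + 2)*(p - 2)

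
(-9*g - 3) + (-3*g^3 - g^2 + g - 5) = -3*g^3 - g^2 - 8*g - 8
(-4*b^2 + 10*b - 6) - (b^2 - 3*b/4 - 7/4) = -5*b^2 + 43*b/4 - 17/4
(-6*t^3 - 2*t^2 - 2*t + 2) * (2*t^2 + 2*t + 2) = -12*t^5 - 16*t^4 - 20*t^3 - 4*t^2 + 4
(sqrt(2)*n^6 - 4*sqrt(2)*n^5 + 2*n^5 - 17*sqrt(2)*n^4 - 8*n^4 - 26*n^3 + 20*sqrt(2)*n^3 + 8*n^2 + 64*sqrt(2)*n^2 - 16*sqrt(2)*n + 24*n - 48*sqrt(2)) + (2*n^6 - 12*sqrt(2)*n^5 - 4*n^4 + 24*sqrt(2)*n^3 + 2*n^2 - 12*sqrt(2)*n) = sqrt(2)*n^6 + 2*n^6 - 16*sqrt(2)*n^5 + 2*n^5 - 17*sqrt(2)*n^4 - 12*n^4 - 26*n^3 + 44*sqrt(2)*n^3 + 10*n^2 + 64*sqrt(2)*n^2 - 28*sqrt(2)*n + 24*n - 48*sqrt(2)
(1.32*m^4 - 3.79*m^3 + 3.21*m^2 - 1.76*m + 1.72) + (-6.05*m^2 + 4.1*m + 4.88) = 1.32*m^4 - 3.79*m^3 - 2.84*m^2 + 2.34*m + 6.6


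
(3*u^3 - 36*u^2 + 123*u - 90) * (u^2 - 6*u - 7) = 3*u^5 - 54*u^4 + 318*u^3 - 576*u^2 - 321*u + 630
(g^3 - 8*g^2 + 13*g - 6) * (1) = g^3 - 8*g^2 + 13*g - 6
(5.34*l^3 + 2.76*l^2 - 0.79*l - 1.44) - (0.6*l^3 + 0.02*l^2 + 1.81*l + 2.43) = 4.74*l^3 + 2.74*l^2 - 2.6*l - 3.87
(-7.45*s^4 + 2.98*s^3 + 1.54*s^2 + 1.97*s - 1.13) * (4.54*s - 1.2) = -33.823*s^5 + 22.4692*s^4 + 3.4156*s^3 + 7.0958*s^2 - 7.4942*s + 1.356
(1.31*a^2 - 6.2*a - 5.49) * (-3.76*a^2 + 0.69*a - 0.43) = -4.9256*a^4 + 24.2159*a^3 + 15.8011*a^2 - 1.1221*a + 2.3607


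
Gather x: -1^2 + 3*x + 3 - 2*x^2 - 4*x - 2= -2*x^2 - x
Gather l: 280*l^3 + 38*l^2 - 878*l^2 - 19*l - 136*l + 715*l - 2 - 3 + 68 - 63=280*l^3 - 840*l^2 + 560*l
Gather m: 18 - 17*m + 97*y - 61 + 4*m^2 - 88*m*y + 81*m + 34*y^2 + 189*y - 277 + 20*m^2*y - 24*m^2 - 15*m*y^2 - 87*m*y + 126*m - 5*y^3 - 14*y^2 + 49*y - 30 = m^2*(20*y - 20) + m*(-15*y^2 - 175*y + 190) - 5*y^3 + 20*y^2 + 335*y - 350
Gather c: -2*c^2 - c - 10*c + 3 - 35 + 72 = -2*c^2 - 11*c + 40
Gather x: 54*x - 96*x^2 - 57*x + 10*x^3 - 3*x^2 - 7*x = 10*x^3 - 99*x^2 - 10*x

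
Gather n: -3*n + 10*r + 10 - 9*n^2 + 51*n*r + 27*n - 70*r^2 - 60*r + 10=-9*n^2 + n*(51*r + 24) - 70*r^2 - 50*r + 20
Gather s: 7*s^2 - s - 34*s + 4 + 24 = 7*s^2 - 35*s + 28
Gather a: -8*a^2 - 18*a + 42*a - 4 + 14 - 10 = -8*a^2 + 24*a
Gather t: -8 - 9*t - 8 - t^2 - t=-t^2 - 10*t - 16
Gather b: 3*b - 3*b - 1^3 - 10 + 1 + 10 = 0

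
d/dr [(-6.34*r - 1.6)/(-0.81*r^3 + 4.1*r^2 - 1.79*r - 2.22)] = (-10.2708*r^3 + 22.106*r^2 + 13.12*r + 11.2108)/(0.6561*r^6 - 6.642*r^5 + 19.7098*r^4 - 11.0816*r^3 - 14.9999*r^2 + 7.9476*r + 4.9284)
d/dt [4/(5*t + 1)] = -20/(5*t + 1)^2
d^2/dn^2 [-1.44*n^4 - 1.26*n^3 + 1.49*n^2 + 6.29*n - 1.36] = -17.28*n^2 - 7.56*n + 2.98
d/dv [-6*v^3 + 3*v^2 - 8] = 6*v*(1 - 3*v)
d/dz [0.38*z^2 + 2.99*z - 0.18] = 0.76*z + 2.99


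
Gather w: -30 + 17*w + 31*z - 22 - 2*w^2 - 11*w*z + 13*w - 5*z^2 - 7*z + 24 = -2*w^2 + w*(30 - 11*z) - 5*z^2 + 24*z - 28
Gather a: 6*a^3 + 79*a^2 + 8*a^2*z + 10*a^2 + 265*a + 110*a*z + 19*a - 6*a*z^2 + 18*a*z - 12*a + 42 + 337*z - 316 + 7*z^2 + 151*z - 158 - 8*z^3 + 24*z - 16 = 6*a^3 + a^2*(8*z + 89) + a*(-6*z^2 + 128*z + 272) - 8*z^3 + 7*z^2 + 512*z - 448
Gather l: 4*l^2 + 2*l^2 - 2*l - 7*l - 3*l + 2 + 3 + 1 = 6*l^2 - 12*l + 6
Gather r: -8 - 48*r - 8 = -48*r - 16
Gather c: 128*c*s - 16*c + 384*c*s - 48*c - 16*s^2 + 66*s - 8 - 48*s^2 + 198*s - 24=c*(512*s - 64) - 64*s^2 + 264*s - 32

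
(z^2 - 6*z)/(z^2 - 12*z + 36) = z/(z - 6)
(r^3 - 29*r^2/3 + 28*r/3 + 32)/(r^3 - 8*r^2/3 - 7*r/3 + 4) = (r - 8)/(r - 1)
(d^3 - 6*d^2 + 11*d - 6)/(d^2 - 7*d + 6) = (d^2 - 5*d + 6)/(d - 6)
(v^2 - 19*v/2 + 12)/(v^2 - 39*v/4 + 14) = 2*(2*v - 3)/(4*v - 7)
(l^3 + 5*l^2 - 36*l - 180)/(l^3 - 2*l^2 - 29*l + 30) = (l + 6)/(l - 1)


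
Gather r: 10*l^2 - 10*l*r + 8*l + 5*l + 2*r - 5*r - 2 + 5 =10*l^2 + 13*l + r*(-10*l - 3) + 3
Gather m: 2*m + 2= 2*m + 2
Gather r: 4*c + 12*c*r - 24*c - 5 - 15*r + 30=-20*c + r*(12*c - 15) + 25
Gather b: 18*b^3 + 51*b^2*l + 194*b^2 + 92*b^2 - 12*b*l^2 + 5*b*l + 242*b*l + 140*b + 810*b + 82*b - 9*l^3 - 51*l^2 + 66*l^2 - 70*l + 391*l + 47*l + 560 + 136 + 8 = 18*b^3 + b^2*(51*l + 286) + b*(-12*l^2 + 247*l + 1032) - 9*l^3 + 15*l^2 + 368*l + 704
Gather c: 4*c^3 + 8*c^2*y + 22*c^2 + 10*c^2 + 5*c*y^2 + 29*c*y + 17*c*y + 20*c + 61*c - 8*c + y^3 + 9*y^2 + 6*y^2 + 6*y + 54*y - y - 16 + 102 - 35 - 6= 4*c^3 + c^2*(8*y + 32) + c*(5*y^2 + 46*y + 73) + y^3 + 15*y^2 + 59*y + 45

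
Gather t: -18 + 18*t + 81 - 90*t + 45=108 - 72*t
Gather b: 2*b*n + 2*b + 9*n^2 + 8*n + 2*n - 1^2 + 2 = b*(2*n + 2) + 9*n^2 + 10*n + 1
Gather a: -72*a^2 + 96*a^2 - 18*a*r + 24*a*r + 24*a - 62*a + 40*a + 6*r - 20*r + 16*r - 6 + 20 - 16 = 24*a^2 + a*(6*r + 2) + 2*r - 2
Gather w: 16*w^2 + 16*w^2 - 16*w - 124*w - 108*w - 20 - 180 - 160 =32*w^2 - 248*w - 360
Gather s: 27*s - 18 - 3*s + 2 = 24*s - 16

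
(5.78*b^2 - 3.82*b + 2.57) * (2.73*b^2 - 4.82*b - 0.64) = 15.7794*b^4 - 38.2882*b^3 + 21.7293*b^2 - 9.9426*b - 1.6448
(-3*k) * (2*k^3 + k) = -6*k^4 - 3*k^2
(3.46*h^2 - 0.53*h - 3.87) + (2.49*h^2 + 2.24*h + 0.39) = 5.95*h^2 + 1.71*h - 3.48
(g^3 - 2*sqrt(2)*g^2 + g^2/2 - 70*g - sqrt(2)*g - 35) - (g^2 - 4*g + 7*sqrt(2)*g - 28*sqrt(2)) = g^3 - 2*sqrt(2)*g^2 - g^2/2 - 66*g - 8*sqrt(2)*g - 35 + 28*sqrt(2)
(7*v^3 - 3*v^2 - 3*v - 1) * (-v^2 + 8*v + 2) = -7*v^5 + 59*v^4 - 7*v^3 - 29*v^2 - 14*v - 2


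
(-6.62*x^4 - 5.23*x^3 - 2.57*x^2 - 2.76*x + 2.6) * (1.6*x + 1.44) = -10.592*x^5 - 17.9008*x^4 - 11.6432*x^3 - 8.1168*x^2 + 0.1856*x + 3.744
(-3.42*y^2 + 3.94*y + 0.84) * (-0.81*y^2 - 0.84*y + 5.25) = 2.7702*y^4 - 0.3186*y^3 - 21.945*y^2 + 19.9794*y + 4.41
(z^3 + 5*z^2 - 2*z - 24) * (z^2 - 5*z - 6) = z^5 - 33*z^3 - 44*z^2 + 132*z + 144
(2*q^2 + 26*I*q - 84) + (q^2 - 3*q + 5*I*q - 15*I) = 3*q^2 - 3*q + 31*I*q - 84 - 15*I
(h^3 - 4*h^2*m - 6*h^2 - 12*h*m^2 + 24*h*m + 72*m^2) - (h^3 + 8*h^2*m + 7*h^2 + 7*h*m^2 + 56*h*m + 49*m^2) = -12*h^2*m - 13*h^2 - 19*h*m^2 - 32*h*m + 23*m^2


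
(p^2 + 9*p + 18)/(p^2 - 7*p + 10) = (p^2 + 9*p + 18)/(p^2 - 7*p + 10)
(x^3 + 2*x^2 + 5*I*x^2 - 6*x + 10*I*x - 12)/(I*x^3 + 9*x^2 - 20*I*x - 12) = (-I*x^3 + x^2*(5 - 2*I) + x*(10 + 6*I) + 12*I)/(x^3 - 9*I*x^2 - 20*x + 12*I)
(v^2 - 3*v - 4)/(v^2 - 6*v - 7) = (v - 4)/(v - 7)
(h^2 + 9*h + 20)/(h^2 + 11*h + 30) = (h + 4)/(h + 6)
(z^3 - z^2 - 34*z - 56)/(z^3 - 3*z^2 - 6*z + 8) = (z^2 - 3*z - 28)/(z^2 - 5*z + 4)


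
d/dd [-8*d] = -8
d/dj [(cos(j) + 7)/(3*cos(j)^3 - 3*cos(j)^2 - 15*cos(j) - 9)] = 2*(cos(j)^2 + 9*cos(j) - 16)*sin(j)/(3*(cos(j) - 3)^2*(cos(j) + 1)^3)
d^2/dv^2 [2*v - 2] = 0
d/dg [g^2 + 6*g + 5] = 2*g + 6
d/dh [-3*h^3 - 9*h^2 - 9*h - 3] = -9*h^2 - 18*h - 9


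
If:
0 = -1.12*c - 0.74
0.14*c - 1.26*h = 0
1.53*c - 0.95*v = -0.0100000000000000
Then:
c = -0.66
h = -0.07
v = -1.05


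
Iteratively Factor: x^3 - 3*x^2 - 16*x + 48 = (x - 3)*(x^2 - 16) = (x - 3)*(x + 4)*(x - 4)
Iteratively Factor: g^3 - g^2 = (g)*(g^2 - g) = g^2*(g - 1)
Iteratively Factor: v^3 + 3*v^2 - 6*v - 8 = (v + 1)*(v^2 + 2*v - 8) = (v - 2)*(v + 1)*(v + 4)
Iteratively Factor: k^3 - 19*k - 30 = (k + 2)*(k^2 - 2*k - 15) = (k - 5)*(k + 2)*(k + 3)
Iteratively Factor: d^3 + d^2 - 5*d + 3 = (d - 1)*(d^2 + 2*d - 3) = (d - 1)*(d + 3)*(d - 1)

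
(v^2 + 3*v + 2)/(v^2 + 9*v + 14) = (v + 1)/(v + 7)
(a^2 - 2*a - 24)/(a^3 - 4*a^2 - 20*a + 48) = 1/(a - 2)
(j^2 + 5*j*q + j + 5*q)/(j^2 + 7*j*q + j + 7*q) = (j + 5*q)/(j + 7*q)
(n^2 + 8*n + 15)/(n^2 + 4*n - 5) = (n + 3)/(n - 1)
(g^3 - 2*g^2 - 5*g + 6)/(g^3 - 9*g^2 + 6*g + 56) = (g^2 - 4*g + 3)/(g^2 - 11*g + 28)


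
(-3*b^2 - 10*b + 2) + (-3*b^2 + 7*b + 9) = -6*b^2 - 3*b + 11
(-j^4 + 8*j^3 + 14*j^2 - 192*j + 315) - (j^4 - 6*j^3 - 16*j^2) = -2*j^4 + 14*j^3 + 30*j^2 - 192*j + 315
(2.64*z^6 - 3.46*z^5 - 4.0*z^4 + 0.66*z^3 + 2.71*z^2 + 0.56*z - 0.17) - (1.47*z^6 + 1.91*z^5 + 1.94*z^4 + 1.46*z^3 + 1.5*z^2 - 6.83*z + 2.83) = 1.17*z^6 - 5.37*z^5 - 5.94*z^4 - 0.8*z^3 + 1.21*z^2 + 7.39*z - 3.0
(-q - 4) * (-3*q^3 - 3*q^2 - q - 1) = 3*q^4 + 15*q^3 + 13*q^2 + 5*q + 4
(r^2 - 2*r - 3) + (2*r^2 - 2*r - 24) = 3*r^2 - 4*r - 27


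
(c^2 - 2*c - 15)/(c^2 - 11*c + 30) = (c + 3)/(c - 6)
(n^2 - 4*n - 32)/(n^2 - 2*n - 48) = (n + 4)/(n + 6)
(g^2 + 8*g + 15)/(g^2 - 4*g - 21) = (g + 5)/(g - 7)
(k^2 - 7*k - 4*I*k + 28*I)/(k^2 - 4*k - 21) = (k - 4*I)/(k + 3)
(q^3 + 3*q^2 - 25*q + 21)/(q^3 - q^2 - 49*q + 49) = (q - 3)/(q - 7)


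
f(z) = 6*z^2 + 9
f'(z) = 12*z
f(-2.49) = 46.20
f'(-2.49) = -29.88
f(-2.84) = 57.39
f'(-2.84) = -34.08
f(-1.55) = 23.42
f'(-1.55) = -18.60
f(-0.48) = 10.38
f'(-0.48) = -5.76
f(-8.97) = 491.77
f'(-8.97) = -107.64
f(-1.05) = 15.62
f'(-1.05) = -12.60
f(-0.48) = 10.38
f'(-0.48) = -5.76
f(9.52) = 552.78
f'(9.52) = 114.24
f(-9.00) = 495.00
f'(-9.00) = -108.00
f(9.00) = 495.00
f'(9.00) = 108.00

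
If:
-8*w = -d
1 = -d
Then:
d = -1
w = -1/8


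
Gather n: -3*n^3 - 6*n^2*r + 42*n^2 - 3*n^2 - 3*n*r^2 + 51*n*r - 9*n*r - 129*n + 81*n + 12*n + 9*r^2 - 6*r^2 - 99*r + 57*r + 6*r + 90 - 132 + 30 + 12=-3*n^3 + n^2*(39 - 6*r) + n*(-3*r^2 + 42*r - 36) + 3*r^2 - 36*r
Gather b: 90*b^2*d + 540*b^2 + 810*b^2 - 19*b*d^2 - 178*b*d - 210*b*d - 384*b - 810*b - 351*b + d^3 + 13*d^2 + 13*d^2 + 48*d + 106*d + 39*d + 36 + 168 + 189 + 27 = b^2*(90*d + 1350) + b*(-19*d^2 - 388*d - 1545) + d^3 + 26*d^2 + 193*d + 420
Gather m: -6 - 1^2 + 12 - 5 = 0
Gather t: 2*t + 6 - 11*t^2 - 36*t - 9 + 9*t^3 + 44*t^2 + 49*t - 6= 9*t^3 + 33*t^2 + 15*t - 9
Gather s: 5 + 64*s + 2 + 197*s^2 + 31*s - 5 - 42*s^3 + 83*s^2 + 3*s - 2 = -42*s^3 + 280*s^2 + 98*s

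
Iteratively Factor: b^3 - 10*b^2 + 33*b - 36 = (b - 3)*(b^2 - 7*b + 12) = (b - 4)*(b - 3)*(b - 3)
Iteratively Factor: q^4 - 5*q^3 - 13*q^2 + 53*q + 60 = (q - 5)*(q^3 - 13*q - 12) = (q - 5)*(q + 1)*(q^2 - q - 12) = (q - 5)*(q + 1)*(q + 3)*(q - 4)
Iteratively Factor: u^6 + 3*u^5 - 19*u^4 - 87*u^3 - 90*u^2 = (u)*(u^5 + 3*u^4 - 19*u^3 - 87*u^2 - 90*u) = u*(u + 3)*(u^4 - 19*u^2 - 30*u) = u*(u + 2)*(u + 3)*(u^3 - 2*u^2 - 15*u) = u*(u - 5)*(u + 2)*(u + 3)*(u^2 + 3*u) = u*(u - 5)*(u + 2)*(u + 3)^2*(u)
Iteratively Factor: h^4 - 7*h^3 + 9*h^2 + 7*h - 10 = (h - 5)*(h^3 - 2*h^2 - h + 2) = (h - 5)*(h - 2)*(h^2 - 1) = (h - 5)*(h - 2)*(h - 1)*(h + 1)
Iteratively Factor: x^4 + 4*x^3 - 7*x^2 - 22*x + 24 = (x + 3)*(x^3 + x^2 - 10*x + 8) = (x - 1)*(x + 3)*(x^2 + 2*x - 8) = (x - 2)*(x - 1)*(x + 3)*(x + 4)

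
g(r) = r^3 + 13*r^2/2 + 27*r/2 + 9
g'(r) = 3*r^2 + 13*r + 27/2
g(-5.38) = -31.21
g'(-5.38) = 30.39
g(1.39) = 43.01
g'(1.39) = 37.37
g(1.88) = 64.00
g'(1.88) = 48.54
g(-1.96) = -0.02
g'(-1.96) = -0.46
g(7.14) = 800.75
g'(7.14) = 259.26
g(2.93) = 129.51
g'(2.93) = 77.34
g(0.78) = 23.96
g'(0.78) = 25.47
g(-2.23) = 0.13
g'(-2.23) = -0.57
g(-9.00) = -315.00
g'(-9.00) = 139.50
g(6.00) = 540.00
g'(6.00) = 199.50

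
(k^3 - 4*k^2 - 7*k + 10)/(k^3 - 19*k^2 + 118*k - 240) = (k^2 + k - 2)/(k^2 - 14*k + 48)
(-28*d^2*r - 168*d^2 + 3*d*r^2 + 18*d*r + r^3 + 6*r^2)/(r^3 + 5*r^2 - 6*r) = (-28*d^2 + 3*d*r + r^2)/(r*(r - 1))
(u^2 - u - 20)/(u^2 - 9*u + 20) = (u + 4)/(u - 4)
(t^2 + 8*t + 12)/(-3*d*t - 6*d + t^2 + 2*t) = (t + 6)/(-3*d + t)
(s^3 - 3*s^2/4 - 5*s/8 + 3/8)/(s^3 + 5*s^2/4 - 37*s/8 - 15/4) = (2*s^2 - 3*s + 1)/(2*s^2 + s - 10)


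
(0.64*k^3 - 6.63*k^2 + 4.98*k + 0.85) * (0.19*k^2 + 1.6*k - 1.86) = 0.1216*k^5 - 0.2357*k^4 - 10.8522*k^3 + 20.4613*k^2 - 7.9028*k - 1.581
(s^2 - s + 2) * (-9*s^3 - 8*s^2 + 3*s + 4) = -9*s^5 + s^4 - 7*s^3 - 15*s^2 + 2*s + 8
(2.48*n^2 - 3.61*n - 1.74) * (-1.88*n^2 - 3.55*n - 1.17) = -4.6624*n^4 - 2.0172*n^3 + 13.1851*n^2 + 10.4007*n + 2.0358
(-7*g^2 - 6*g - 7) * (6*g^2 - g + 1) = -42*g^4 - 29*g^3 - 43*g^2 + g - 7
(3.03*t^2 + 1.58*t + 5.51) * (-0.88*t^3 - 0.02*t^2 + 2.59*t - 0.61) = -2.6664*t^5 - 1.451*t^4 + 2.9673*t^3 + 2.1337*t^2 + 13.3071*t - 3.3611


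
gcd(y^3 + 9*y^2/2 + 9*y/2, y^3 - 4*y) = y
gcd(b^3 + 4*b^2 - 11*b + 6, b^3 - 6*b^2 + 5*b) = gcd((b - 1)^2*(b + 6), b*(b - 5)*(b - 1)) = b - 1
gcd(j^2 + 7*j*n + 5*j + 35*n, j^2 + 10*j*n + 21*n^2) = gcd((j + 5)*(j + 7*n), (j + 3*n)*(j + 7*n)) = j + 7*n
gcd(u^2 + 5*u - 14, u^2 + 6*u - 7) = u + 7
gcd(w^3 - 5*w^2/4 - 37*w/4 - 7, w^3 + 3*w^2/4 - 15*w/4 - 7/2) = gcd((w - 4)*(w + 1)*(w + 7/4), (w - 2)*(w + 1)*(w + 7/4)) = w^2 + 11*w/4 + 7/4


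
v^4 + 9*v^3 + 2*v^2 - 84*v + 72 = (v - 2)*(v - 1)*(v + 6)^2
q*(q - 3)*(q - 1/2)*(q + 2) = q^4 - 3*q^3/2 - 11*q^2/2 + 3*q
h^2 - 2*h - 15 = (h - 5)*(h + 3)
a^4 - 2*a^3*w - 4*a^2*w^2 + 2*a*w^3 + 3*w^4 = (a - 3*w)*(a - w)*(a + w)^2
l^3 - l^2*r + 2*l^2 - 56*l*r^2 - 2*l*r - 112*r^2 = (l + 2)*(l - 8*r)*(l + 7*r)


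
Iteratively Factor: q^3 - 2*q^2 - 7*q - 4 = (q + 1)*(q^2 - 3*q - 4) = (q + 1)^2*(q - 4)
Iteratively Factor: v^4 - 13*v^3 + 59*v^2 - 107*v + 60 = (v - 4)*(v^3 - 9*v^2 + 23*v - 15) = (v - 5)*(v - 4)*(v^2 - 4*v + 3) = (v - 5)*(v - 4)*(v - 1)*(v - 3)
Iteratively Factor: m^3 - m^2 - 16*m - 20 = (m + 2)*(m^2 - 3*m - 10) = (m - 5)*(m + 2)*(m + 2)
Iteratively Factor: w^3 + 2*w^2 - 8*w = (w - 2)*(w^2 + 4*w) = w*(w - 2)*(w + 4)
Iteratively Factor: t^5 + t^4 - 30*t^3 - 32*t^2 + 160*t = (t - 5)*(t^4 + 6*t^3 - 32*t) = t*(t - 5)*(t^3 + 6*t^2 - 32) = t*(t - 5)*(t + 4)*(t^2 + 2*t - 8) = t*(t - 5)*(t + 4)^2*(t - 2)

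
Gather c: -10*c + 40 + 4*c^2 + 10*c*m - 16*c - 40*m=4*c^2 + c*(10*m - 26) - 40*m + 40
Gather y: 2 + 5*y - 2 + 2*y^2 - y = 2*y^2 + 4*y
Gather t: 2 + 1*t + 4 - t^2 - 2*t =-t^2 - t + 6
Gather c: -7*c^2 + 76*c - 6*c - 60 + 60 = -7*c^2 + 70*c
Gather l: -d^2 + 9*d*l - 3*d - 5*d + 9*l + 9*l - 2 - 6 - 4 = -d^2 - 8*d + l*(9*d + 18) - 12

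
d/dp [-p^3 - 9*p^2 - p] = -3*p^2 - 18*p - 1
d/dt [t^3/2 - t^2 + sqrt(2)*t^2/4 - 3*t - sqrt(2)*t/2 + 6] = 3*t^2/2 - 2*t + sqrt(2)*t/2 - 3 - sqrt(2)/2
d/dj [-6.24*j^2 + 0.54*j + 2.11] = 0.54 - 12.48*j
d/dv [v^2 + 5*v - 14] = 2*v + 5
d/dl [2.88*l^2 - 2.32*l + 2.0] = 5.76*l - 2.32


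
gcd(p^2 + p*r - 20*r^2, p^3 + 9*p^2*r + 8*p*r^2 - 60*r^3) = p + 5*r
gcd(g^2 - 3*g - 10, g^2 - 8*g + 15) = g - 5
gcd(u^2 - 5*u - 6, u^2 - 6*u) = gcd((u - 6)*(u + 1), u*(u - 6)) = u - 6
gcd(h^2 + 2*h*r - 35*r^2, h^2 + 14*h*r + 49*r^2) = h + 7*r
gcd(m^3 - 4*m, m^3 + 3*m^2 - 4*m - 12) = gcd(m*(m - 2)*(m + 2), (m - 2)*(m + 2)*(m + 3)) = m^2 - 4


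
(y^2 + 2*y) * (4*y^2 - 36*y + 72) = 4*y^4 - 28*y^3 + 144*y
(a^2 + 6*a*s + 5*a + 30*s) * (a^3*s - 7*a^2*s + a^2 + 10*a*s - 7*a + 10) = a^5*s + 6*a^4*s^2 - 2*a^4*s + a^4 - 12*a^3*s^2 - 19*a^3*s - 2*a^3 - 150*a^2*s^2 + 38*a^2*s - 25*a^2 + 300*a*s^2 - 150*a*s + 50*a + 300*s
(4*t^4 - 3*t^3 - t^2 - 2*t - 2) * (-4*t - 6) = -16*t^5 - 12*t^4 + 22*t^3 + 14*t^2 + 20*t + 12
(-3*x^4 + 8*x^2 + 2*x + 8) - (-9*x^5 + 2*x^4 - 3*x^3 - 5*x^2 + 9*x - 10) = 9*x^5 - 5*x^4 + 3*x^3 + 13*x^2 - 7*x + 18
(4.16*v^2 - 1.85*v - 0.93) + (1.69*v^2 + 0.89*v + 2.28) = 5.85*v^2 - 0.96*v + 1.35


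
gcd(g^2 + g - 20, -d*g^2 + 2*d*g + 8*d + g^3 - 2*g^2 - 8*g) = g - 4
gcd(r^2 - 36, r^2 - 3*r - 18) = r - 6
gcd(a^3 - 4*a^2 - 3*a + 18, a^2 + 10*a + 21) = 1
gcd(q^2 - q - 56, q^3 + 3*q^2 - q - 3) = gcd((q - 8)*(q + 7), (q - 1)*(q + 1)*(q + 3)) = 1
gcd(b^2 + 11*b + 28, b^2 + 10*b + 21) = b + 7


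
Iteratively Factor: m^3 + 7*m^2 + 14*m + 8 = (m + 4)*(m^2 + 3*m + 2) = (m + 1)*(m + 4)*(m + 2)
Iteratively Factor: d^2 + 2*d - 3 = (d + 3)*(d - 1)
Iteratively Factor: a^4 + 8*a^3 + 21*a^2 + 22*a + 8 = (a + 1)*(a^3 + 7*a^2 + 14*a + 8) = (a + 1)^2*(a^2 + 6*a + 8) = (a + 1)^2*(a + 2)*(a + 4)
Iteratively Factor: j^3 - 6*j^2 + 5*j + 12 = (j + 1)*(j^2 - 7*j + 12) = (j - 4)*(j + 1)*(j - 3)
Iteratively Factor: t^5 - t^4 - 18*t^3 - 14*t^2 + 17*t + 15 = (t - 1)*(t^4 - 18*t^2 - 32*t - 15) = (t - 5)*(t - 1)*(t^3 + 5*t^2 + 7*t + 3) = (t - 5)*(t - 1)*(t + 3)*(t^2 + 2*t + 1) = (t - 5)*(t - 1)*(t + 1)*(t + 3)*(t + 1)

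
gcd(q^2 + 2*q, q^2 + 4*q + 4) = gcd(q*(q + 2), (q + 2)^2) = q + 2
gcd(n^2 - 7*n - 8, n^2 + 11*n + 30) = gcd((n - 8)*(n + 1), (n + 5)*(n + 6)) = 1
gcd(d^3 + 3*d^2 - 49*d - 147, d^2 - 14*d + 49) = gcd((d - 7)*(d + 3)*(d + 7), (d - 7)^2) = d - 7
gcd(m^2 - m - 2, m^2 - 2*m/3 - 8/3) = m - 2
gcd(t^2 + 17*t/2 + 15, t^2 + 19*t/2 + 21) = t + 6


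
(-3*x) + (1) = 1 - 3*x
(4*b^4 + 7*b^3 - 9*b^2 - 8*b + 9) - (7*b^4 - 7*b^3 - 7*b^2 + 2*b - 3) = -3*b^4 + 14*b^3 - 2*b^2 - 10*b + 12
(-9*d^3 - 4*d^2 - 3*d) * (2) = -18*d^3 - 8*d^2 - 6*d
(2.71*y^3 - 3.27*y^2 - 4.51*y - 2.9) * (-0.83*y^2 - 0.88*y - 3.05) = -2.2493*y^5 + 0.3293*y^4 - 1.6446*y^3 + 16.3493*y^2 + 16.3075*y + 8.845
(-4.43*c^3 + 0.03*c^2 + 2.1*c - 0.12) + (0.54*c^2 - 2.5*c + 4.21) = -4.43*c^3 + 0.57*c^2 - 0.4*c + 4.09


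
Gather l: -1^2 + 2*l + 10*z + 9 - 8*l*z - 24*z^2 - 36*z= l*(2 - 8*z) - 24*z^2 - 26*z + 8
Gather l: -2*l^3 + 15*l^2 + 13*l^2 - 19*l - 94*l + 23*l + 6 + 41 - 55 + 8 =-2*l^3 + 28*l^2 - 90*l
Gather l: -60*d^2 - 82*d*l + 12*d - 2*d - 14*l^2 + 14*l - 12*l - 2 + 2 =-60*d^2 + 10*d - 14*l^2 + l*(2 - 82*d)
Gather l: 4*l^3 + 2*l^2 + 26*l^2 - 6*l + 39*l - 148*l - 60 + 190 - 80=4*l^3 + 28*l^2 - 115*l + 50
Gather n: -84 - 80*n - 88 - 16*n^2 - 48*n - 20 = -16*n^2 - 128*n - 192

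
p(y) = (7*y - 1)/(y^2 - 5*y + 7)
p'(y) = (5 - 2*y)*(7*y - 1)/(y^2 - 5*y + 7)^2 + 7/(y^2 - 5*y + 7)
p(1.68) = 7.56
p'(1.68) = 13.64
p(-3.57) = -0.69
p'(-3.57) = -0.04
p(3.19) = 17.40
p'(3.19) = -13.87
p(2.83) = 21.90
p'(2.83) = -8.68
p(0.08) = -0.07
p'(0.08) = 1.01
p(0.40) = 0.35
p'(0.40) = 1.64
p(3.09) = 18.79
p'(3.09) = -13.81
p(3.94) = 9.41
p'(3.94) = -7.12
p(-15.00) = -0.35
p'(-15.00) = -0.02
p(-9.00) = -0.48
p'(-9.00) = -0.03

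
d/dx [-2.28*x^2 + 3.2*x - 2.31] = 3.2 - 4.56*x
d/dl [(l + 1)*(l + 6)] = 2*l + 7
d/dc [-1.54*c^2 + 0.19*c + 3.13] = 0.19 - 3.08*c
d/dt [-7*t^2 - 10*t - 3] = -14*t - 10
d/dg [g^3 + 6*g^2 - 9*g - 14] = 3*g^2 + 12*g - 9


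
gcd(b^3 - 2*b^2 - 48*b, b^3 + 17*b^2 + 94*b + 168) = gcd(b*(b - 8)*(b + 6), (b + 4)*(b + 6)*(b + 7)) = b + 6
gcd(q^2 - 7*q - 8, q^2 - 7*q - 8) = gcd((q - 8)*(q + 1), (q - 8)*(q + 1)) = q^2 - 7*q - 8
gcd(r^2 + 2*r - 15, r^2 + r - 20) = r + 5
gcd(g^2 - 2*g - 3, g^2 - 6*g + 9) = g - 3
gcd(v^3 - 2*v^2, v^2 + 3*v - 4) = 1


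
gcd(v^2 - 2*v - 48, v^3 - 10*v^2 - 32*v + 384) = v^2 - 2*v - 48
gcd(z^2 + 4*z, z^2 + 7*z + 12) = z + 4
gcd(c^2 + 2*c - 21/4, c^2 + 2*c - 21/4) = c^2 + 2*c - 21/4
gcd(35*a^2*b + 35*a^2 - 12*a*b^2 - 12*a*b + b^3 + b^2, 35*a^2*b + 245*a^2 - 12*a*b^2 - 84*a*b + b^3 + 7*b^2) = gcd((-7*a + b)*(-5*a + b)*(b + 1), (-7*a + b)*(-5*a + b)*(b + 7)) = 35*a^2 - 12*a*b + b^2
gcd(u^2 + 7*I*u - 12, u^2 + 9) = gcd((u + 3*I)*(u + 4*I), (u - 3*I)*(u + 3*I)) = u + 3*I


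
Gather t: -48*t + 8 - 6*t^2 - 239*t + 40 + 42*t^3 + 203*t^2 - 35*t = 42*t^3 + 197*t^2 - 322*t + 48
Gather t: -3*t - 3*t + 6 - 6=-6*t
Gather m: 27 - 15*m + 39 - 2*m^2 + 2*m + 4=-2*m^2 - 13*m + 70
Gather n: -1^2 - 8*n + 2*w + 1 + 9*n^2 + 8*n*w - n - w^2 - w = 9*n^2 + n*(8*w - 9) - w^2 + w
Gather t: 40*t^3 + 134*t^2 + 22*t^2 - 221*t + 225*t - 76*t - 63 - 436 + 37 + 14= 40*t^3 + 156*t^2 - 72*t - 448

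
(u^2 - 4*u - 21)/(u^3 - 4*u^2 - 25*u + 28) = (u + 3)/(u^2 + 3*u - 4)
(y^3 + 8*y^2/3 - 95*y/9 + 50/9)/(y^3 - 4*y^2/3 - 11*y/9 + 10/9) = (y + 5)/(y + 1)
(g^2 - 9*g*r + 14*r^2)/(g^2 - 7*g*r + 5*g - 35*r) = (g - 2*r)/(g + 5)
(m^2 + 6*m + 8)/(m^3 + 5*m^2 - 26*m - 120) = (m + 2)/(m^2 + m - 30)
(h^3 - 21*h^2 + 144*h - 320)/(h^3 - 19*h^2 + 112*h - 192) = (h - 5)/(h - 3)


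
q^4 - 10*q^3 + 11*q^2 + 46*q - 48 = (q - 8)*(q - 3)*(q - 1)*(q + 2)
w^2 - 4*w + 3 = (w - 3)*(w - 1)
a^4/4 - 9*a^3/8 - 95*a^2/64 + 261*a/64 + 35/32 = (a/4 + 1/2)*(a - 5)*(a - 7/4)*(a + 1/4)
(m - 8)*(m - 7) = m^2 - 15*m + 56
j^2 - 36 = (j - 6)*(j + 6)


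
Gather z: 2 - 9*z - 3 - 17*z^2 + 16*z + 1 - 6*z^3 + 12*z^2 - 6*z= -6*z^3 - 5*z^2 + z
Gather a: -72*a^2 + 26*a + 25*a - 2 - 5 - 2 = -72*a^2 + 51*a - 9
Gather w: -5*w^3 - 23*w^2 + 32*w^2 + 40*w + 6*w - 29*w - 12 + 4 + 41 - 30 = -5*w^3 + 9*w^2 + 17*w + 3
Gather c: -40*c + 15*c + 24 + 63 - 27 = 60 - 25*c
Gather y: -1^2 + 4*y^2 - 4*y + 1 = 4*y^2 - 4*y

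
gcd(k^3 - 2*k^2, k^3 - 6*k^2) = k^2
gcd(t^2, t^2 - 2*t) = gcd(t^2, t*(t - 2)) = t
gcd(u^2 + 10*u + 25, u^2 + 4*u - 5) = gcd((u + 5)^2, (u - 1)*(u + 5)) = u + 5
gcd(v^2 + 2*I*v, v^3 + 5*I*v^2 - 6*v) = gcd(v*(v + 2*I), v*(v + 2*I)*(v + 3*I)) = v^2 + 2*I*v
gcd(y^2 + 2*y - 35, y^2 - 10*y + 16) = 1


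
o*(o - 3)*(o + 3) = o^3 - 9*o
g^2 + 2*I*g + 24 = (g - 4*I)*(g + 6*I)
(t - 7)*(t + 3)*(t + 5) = t^3 + t^2 - 41*t - 105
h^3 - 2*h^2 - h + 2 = (h - 2)*(h - 1)*(h + 1)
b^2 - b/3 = b*(b - 1/3)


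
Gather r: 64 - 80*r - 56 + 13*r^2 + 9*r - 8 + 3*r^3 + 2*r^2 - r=3*r^3 + 15*r^2 - 72*r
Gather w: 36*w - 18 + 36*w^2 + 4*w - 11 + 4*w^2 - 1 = 40*w^2 + 40*w - 30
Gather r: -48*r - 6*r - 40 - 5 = -54*r - 45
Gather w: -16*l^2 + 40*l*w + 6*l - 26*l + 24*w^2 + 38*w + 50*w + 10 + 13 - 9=-16*l^2 - 20*l + 24*w^2 + w*(40*l + 88) + 14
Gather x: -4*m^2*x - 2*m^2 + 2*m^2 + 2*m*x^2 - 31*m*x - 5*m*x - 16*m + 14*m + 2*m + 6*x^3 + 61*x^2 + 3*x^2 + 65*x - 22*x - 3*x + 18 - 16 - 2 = 6*x^3 + x^2*(2*m + 64) + x*(-4*m^2 - 36*m + 40)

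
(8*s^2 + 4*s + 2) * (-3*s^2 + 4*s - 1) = -24*s^4 + 20*s^3 + 2*s^2 + 4*s - 2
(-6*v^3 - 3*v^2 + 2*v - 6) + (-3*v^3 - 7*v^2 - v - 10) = -9*v^3 - 10*v^2 + v - 16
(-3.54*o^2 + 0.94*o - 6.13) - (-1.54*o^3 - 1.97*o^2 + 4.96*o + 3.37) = 1.54*o^3 - 1.57*o^2 - 4.02*o - 9.5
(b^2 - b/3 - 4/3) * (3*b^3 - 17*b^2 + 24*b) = 3*b^5 - 18*b^4 + 77*b^3/3 + 44*b^2/3 - 32*b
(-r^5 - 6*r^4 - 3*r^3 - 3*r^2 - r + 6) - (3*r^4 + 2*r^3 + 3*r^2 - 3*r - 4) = -r^5 - 9*r^4 - 5*r^3 - 6*r^2 + 2*r + 10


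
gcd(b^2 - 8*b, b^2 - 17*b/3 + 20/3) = 1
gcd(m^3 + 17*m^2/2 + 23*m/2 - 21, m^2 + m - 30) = m + 6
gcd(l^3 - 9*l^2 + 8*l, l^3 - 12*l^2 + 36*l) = l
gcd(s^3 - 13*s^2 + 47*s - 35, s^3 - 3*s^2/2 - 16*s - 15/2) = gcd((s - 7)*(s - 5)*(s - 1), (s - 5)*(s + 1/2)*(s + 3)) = s - 5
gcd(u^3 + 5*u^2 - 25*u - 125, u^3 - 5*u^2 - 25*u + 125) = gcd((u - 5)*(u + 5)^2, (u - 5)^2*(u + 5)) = u^2 - 25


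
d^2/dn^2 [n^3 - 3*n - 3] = 6*n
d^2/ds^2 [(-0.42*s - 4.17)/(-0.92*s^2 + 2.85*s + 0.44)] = ((-2.3184*s - 5.2788)*(-0.92*s^2 + 2.85*s + 0.44) - (0.42*s + 4.17)*(1.84*s - 2.85)*(3.68*s - 5.7))/(-0.92*s^2 + 2.85*s + 0.44)^3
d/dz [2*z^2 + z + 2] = 4*z + 1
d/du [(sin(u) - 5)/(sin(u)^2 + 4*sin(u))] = (-cos(u) + 10/tan(u) + 20*cos(u)/sin(u)^2)/(sin(u) + 4)^2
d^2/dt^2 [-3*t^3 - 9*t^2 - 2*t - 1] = -18*t - 18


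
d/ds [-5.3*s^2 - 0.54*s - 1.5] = -10.6*s - 0.54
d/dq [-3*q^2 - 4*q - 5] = -6*q - 4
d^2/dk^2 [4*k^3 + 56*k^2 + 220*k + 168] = 24*k + 112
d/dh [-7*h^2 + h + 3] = 1 - 14*h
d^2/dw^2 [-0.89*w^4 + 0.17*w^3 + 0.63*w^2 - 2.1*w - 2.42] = -10.68*w^2 + 1.02*w + 1.26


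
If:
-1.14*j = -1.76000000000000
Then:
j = 1.54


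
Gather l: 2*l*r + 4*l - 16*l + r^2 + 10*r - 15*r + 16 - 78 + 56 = l*(2*r - 12) + r^2 - 5*r - 6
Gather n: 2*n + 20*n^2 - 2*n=20*n^2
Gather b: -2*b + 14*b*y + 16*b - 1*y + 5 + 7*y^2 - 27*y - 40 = b*(14*y + 14) + 7*y^2 - 28*y - 35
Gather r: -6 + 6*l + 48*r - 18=6*l + 48*r - 24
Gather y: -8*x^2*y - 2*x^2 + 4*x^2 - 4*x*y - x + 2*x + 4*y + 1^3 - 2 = 2*x^2 + x + y*(-8*x^2 - 4*x + 4) - 1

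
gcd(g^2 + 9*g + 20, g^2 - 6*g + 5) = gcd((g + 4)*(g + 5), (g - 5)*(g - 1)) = 1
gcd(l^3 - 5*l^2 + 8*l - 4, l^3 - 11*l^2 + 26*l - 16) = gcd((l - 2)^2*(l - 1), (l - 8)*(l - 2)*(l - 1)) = l^2 - 3*l + 2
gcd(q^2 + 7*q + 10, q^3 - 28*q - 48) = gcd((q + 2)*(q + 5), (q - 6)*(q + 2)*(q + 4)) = q + 2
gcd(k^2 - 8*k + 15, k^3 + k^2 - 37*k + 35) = k - 5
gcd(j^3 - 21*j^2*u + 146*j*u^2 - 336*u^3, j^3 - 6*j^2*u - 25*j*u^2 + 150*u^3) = -j + 6*u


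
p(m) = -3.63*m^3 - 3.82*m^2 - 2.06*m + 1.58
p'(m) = -10.89*m^2 - 7.64*m - 2.06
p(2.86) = -120.48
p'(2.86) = -112.99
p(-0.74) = 2.48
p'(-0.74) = -2.37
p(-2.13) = 23.72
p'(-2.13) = -35.19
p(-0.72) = 2.44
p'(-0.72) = -2.20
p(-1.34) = 6.22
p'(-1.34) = -11.38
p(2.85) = -119.35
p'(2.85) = -112.29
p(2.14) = -55.90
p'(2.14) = -68.28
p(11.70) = -6359.30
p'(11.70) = -1582.18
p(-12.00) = 5748.86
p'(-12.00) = -1478.54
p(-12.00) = 5748.86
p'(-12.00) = -1478.54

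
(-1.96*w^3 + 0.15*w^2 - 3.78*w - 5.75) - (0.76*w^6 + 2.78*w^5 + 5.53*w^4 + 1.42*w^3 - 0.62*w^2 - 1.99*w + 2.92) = -0.76*w^6 - 2.78*w^5 - 5.53*w^4 - 3.38*w^3 + 0.77*w^2 - 1.79*w - 8.67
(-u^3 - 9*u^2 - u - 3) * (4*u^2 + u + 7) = -4*u^5 - 37*u^4 - 20*u^3 - 76*u^2 - 10*u - 21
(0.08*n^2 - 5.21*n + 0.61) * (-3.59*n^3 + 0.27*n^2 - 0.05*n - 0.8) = -0.2872*n^5 + 18.7255*n^4 - 3.6006*n^3 + 0.3612*n^2 + 4.1375*n - 0.488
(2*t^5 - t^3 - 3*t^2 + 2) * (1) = 2*t^5 - t^3 - 3*t^2 + 2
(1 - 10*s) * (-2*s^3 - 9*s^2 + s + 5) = 20*s^4 + 88*s^3 - 19*s^2 - 49*s + 5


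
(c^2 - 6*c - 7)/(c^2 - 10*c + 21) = (c + 1)/(c - 3)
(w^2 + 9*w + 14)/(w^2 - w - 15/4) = 4*(w^2 + 9*w + 14)/(4*w^2 - 4*w - 15)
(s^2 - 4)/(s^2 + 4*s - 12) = (s + 2)/(s + 6)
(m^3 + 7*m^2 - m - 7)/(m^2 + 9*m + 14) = (m^2 - 1)/(m + 2)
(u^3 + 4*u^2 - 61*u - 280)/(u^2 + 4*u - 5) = (u^2 - u - 56)/(u - 1)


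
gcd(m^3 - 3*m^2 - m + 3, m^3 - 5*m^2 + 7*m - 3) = m^2 - 4*m + 3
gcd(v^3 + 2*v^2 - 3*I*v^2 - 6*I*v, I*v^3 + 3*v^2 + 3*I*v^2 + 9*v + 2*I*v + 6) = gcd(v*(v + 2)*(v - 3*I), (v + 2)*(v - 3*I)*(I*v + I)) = v^2 + v*(2 - 3*I) - 6*I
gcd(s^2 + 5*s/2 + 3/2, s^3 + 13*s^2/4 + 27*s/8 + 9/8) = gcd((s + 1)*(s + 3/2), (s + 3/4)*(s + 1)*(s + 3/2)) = s^2 + 5*s/2 + 3/2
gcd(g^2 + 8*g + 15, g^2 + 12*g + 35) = g + 5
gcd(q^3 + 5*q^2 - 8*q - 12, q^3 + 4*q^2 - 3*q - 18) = q - 2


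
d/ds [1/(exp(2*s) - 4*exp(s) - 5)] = 2*(2 - exp(s))*exp(s)/(-exp(2*s) + 4*exp(s) + 5)^2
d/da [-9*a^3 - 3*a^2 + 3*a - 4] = -27*a^2 - 6*a + 3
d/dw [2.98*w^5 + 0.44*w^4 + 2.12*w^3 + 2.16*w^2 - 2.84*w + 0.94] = 14.9*w^4 + 1.76*w^3 + 6.36*w^2 + 4.32*w - 2.84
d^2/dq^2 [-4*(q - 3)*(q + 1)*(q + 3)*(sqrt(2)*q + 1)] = -48*sqrt(2)*q^2 - 24*sqrt(2)*q - 24*q - 8 + 72*sqrt(2)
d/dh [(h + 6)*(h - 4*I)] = 2*h + 6 - 4*I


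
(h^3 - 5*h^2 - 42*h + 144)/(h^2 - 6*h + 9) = (h^2 - 2*h - 48)/(h - 3)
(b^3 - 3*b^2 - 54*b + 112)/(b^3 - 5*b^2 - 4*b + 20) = (b^2 - b - 56)/(b^2 - 3*b - 10)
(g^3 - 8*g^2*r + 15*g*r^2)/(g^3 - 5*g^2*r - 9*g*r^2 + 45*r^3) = g/(g + 3*r)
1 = 1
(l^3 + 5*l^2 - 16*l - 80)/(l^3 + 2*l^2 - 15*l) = (l^2 - 16)/(l*(l - 3))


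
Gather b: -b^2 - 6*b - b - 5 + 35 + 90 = -b^2 - 7*b + 120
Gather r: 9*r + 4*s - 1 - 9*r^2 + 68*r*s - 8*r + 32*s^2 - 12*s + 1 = -9*r^2 + r*(68*s + 1) + 32*s^2 - 8*s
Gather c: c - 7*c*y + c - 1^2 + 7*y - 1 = c*(2 - 7*y) + 7*y - 2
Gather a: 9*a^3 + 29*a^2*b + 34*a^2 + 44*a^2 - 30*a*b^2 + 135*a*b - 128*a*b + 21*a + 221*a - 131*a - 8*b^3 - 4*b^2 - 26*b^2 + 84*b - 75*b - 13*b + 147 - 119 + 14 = 9*a^3 + a^2*(29*b + 78) + a*(-30*b^2 + 7*b + 111) - 8*b^3 - 30*b^2 - 4*b + 42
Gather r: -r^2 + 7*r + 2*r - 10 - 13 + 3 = -r^2 + 9*r - 20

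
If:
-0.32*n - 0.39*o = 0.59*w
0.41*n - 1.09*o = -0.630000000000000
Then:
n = -1.26420287006094*w - 0.482995871830155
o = 0.396304305091409 - 0.475525850206408*w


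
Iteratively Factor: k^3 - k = (k - 1)*(k^2 + k) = (k - 1)*(k + 1)*(k)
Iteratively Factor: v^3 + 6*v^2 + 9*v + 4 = (v + 4)*(v^2 + 2*v + 1) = (v + 1)*(v + 4)*(v + 1)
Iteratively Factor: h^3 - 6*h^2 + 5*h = (h - 5)*(h^2 - h) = (h - 5)*(h - 1)*(h)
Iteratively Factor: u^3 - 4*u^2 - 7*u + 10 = (u - 5)*(u^2 + u - 2) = (u - 5)*(u + 2)*(u - 1)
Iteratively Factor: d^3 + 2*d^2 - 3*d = (d)*(d^2 + 2*d - 3) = d*(d - 1)*(d + 3)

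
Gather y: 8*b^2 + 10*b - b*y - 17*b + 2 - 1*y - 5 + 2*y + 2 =8*b^2 - 7*b + y*(1 - b) - 1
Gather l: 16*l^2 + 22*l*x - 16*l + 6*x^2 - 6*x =16*l^2 + l*(22*x - 16) + 6*x^2 - 6*x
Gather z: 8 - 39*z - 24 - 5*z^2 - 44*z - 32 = -5*z^2 - 83*z - 48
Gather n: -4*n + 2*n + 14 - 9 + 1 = 6 - 2*n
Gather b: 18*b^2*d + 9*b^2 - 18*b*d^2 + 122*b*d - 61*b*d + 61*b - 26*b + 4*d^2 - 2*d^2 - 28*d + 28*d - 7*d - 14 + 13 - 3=b^2*(18*d + 9) + b*(-18*d^2 + 61*d + 35) + 2*d^2 - 7*d - 4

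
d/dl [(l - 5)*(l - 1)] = 2*l - 6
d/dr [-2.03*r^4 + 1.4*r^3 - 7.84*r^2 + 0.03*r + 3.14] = -8.12*r^3 + 4.2*r^2 - 15.68*r + 0.03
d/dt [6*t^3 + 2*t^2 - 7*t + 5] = 18*t^2 + 4*t - 7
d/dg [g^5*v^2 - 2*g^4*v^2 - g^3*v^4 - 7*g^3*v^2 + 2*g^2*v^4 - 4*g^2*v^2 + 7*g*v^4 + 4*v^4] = v^2*(5*g^4 - 8*g^3 - 3*g^2*v^2 - 21*g^2 + 4*g*v^2 - 8*g + 7*v^2)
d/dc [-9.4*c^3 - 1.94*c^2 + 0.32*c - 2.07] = -28.2*c^2 - 3.88*c + 0.32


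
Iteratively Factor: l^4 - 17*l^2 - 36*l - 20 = (l + 2)*(l^3 - 2*l^2 - 13*l - 10) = (l + 1)*(l + 2)*(l^2 - 3*l - 10) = (l - 5)*(l + 1)*(l + 2)*(l + 2)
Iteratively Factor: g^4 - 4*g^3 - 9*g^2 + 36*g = (g)*(g^3 - 4*g^2 - 9*g + 36) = g*(g + 3)*(g^2 - 7*g + 12) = g*(g - 3)*(g + 3)*(g - 4)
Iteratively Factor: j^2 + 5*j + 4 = (j + 1)*(j + 4)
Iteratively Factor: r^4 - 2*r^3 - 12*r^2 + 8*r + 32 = (r - 2)*(r^3 - 12*r - 16) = (r - 2)*(r + 2)*(r^2 - 2*r - 8) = (r - 2)*(r + 2)^2*(r - 4)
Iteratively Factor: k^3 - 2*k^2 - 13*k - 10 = (k + 2)*(k^2 - 4*k - 5) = (k - 5)*(k + 2)*(k + 1)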